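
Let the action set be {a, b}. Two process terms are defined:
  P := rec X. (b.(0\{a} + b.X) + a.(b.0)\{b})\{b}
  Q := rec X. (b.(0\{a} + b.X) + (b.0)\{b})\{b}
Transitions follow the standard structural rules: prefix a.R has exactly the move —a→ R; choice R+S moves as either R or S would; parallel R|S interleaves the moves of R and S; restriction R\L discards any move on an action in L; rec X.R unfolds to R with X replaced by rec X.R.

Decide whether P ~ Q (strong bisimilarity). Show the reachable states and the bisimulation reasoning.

NO

LTS(P): 2 reachable states
  s0 = rec X. (b.(0\{a} + b.X) + a.(b.0)\{b})\{b} has moves ··a··> s1
  s1 = (b.0)\{b}\{b} has moves stopped
LTS(Q): 1 reachable states
  t0 = rec X. (b.(0\{a} + b.X) + (b.0)\{b})\{b} has moves stopped
Bisimilarity quotient blocks:
  B0 = {s0}
  B1 = {s1, t0}
s0 ∈ B0, t0 ∈ B1 → different blocks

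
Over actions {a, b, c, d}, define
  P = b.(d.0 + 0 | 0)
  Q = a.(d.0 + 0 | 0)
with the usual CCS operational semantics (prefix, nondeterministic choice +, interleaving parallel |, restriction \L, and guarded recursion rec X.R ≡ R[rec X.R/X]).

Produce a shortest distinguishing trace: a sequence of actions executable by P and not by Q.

P's transition system — 3 states:
  p0 = b.(d.0 + 0 | 0) → --b--▸ p1
  p1 = d.0 + 0 | 0 → --d--▸ p2
  p2 = 0 → ∅
Q's transition system — 3 states:
  q0 = a.(d.0 + 0 | 0) → --a--▸ q1
  q1 = d.0 + 0 | 0 → --d--▸ q2
  q2 = 0 → ∅
Trace ⟨b⟩ through P, begin at {p0}:
  after b @ step 1: {p1}
  — P admits the full trace.
Trace ⟨b⟩ through Q, begin at {q0}:
  after b @ step 1: ∅ (Q stuck)

b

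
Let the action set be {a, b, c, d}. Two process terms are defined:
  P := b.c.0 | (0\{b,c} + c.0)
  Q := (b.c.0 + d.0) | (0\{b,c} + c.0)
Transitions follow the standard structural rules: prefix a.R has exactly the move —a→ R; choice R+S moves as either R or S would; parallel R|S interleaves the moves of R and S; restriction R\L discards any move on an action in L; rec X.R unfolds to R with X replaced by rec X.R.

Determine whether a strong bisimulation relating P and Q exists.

Reachable graph of P (6 states):
  s0 = b.c.0 | (0\{b,c} + c.0) :: ··b··> s1, ··c··> s2
  s1 = c.0 | (0\{b,c} + c.0) :: ··c··> s3, ··c··> s4
  s2 = b.c.0 | 0 :: ··b··> s4
  s3 = 0 | (0\{b,c} + c.0) :: ··c··> s5
  s4 = c.0 | 0 :: ··c··> s5
  s5 = 0 | 0 :: ∅
Reachable graph of Q (6 states):
  t0 = (b.c.0 + d.0) | (0\{b,c} + c.0) :: ··b··> t1, ··c··> t2, ··d··> t3
  t1 = c.0 | (0\{b,c} + c.0) :: ··c··> t3, ··c··> t4
  t2 = (b.c.0 + d.0) | 0 :: ··b··> t4, ··d··> t5
  t3 = 0 | (0\{b,c} + c.0) :: ··c··> t5
  t4 = c.0 | 0 :: ··c··> t5
  t5 = 0 | 0 :: ∅
Partition-refinement fixed point:
  B0 = {s0}
  B1 = {s1, t1}
  B2 = {s3, s4, t3, t4}
  B3 = {s5, t5}
  B4 = {s2}
  B5 = {t0}
  B6 = {t2}
s0 ∈ B0, t0 ∈ B5 → different blocks

P ≁ Q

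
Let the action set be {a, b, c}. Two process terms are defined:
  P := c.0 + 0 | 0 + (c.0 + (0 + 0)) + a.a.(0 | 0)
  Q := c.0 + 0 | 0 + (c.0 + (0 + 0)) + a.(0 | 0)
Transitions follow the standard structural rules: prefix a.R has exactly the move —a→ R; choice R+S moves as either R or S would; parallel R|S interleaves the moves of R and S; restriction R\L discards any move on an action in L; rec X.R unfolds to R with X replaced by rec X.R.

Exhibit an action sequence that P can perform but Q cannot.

Reachable graph of P (4 states):
  p0 = c.0 + 0 | 0 + (c.0 + (0 + 0)) + a.a.(0 | 0) :: —a→ p1, —c→ p2
  p1 = a.(0 | 0) :: —a→ p3
  p2 = 0 :: ∅
  p3 = 0 | 0 :: ∅
Reachable graph of Q (3 states):
  q0 = c.0 + 0 | 0 + (c.0 + (0 + 0)) + a.(0 | 0) :: —a→ q1, —c→ q2
  q1 = 0 | 0 :: ∅
  q2 = 0 :: ∅
Executing aa from P (initial set {p0}):
  [1] a ⇒ {p1}
  [2] a ⇒ {p3}
  — P admits the full trace.
Executing aa from Q (initial set {q0}):
  [1] a ⇒ {q1}
  [2] a ⇒ ∅ (Q stuck)

aa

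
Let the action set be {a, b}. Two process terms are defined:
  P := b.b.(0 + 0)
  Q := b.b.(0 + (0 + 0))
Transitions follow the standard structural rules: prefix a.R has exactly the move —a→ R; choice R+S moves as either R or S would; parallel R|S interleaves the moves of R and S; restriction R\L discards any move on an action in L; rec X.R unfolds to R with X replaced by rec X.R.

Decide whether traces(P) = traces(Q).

traces(P) = traces(Q)

Reachable graph of P (3 states):
  s0 = b.b.(0 + 0) → =b=> s1
  s1 = b.(0 + 0) → =b=> s2
  s2 = 0 + 0 → ∅
Reachable graph of Q (3 states):
  t0 = b.b.(0 + (0 + 0)) → =b=> t1
  t1 = b.(0 + (0 + 0)) → =b=> t2
  t2 = 0 + (0 + 0) → ∅
Coarsest stable partition (strong bisimilarity classes):
  B0 = {s0, t0}
  B1 = {s1, t1}
  B2 = {s2, t2}
s0 ∈ B0, t0 ∈ B0 → same block
Bisimilar ⇒ trace-equivalent.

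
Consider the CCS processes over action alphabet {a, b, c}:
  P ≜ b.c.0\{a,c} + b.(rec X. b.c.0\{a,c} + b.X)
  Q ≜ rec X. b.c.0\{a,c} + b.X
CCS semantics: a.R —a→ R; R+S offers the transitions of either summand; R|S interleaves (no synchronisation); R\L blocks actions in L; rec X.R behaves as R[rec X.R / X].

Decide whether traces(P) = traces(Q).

traces(P) = traces(Q)

Reachable graph of P (4 states):
  s0 = b.c.0\{a,c} + b.(rec X. b.c.0\{a,c} + b.X) has moves ··b··> s1, ··b··> s2
  s1 = c.0\{a,c} has moves ··c··> s3
  s2 = rec X. b.c.0\{a,c} + b.X has moves ··b··> s1, ··b··> s2
  s3 = 0\{a,c} has moves deadlocked
Reachable graph of Q (3 states):
  t0 = rec X. b.c.0\{a,c} + b.X has moves ··b··> t0, ··b··> t1
  t1 = c.0\{a,c} has moves ··c··> t2
  t2 = 0\{a,c} has moves deadlocked
Partition-refinement fixed point:
  B0 = {s0, s2, t0}
  B1 = {s1, t1}
  B2 = {s3, t2}
s0 ∈ B0, t0 ∈ B0 → same block
Bisimilar ⇒ trace-equivalent.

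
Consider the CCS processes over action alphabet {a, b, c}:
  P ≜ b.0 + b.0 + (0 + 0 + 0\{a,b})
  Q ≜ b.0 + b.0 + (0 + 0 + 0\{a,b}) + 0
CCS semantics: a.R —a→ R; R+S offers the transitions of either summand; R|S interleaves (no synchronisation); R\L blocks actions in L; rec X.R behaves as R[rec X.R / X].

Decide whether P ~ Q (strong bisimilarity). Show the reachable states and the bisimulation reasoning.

YES

Reachable graph of P (2 states):
  u0 = b.0 + b.0 + (0 + 0 + 0\{a,b}) has moves —b→ u1
  u1 = 0 has moves (no moves)
Reachable graph of Q (2 states):
  v0 = b.0 + b.0 + (0 + 0 + 0\{a,b}) + 0 has moves —b→ v1
  v1 = 0 has moves (no moves)
Partition-refinement fixed point:
  B0 = {u0, v0}
  B1 = {u1, v1}
u0 ∈ B0, v0 ∈ B0 → same block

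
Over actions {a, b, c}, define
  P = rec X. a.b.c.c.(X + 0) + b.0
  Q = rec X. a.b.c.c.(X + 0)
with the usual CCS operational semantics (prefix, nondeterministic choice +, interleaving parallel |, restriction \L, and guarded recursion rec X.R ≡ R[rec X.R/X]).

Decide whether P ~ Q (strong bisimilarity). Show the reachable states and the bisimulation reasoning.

not bisimilar

LTS(P): 6 reachable states
  s0 = rec X. a.b.c.c.(X + 0) + b.0 has moves -a-> s1, -b-> s2
  s1 = b.c.c.((rec X. a.b.c.c.(X + 0) + b.0) + 0) has moves -b-> s3
  s2 = 0 has moves ∅
  s3 = c.c.((rec X. a.b.c.c.(X + 0) + b.0) + 0) has moves -c-> s4
  s4 = c.((rec X. a.b.c.c.(X + 0) + b.0) + 0) has moves -c-> s5
  s5 = (rec X. a.b.c.c.(X + 0) + b.0) + 0 has moves -a-> s1, -b-> s2
LTS(Q): 5 reachable states
  t0 = rec X. a.b.c.c.(X + 0) has moves -a-> t1
  t1 = b.c.c.((rec X. a.b.c.c.(X + 0)) + 0) has moves -b-> t2
  t2 = c.c.((rec X. a.b.c.c.(X + 0)) + 0) has moves -c-> t3
  t3 = c.((rec X. a.b.c.c.(X + 0)) + 0) has moves -c-> t4
  t4 = (rec X. a.b.c.c.(X + 0)) + 0 has moves -a-> t1
Bisimilarity quotient blocks:
  B0 = {s0, s5}
  B1 = {s1}
  B2 = {s3}
  B3 = {s4}
  B4 = {s2}
  B5 = {t0, t4}
  B6 = {t1}
  B7 = {t2}
  B8 = {t3}
s0 ∈ B0, t0 ∈ B5 → different blocks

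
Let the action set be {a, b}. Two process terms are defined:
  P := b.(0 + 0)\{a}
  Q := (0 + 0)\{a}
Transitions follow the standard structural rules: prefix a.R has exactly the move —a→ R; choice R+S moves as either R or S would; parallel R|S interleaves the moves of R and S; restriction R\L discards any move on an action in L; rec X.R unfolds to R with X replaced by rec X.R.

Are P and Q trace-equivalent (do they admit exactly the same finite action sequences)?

traces(P) ≠ traces(Q) — witness ⟨b⟩

P's transition system — 2 states:
  m0 = b.(0 + 0)\{a} has moves =b=> m1
  m1 = (0 + 0)\{a} has moves (no moves)
Q's transition system — 1 states:
  n0 = (0 + 0)\{a} has moves (no moves)
Executing b from P (initial set {m0}):
  [1] b ⇒ {m1}
  ✓ P
Executing b from Q (initial set {n0}):
  [1] b ⇒ ∅ (Q stuck)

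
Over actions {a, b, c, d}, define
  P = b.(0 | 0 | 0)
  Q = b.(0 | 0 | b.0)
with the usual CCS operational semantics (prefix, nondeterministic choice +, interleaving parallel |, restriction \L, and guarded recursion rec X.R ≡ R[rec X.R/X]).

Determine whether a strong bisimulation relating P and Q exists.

P's transition system — 2 states:
  u0 = b.(0 | 0 | 0) → =b=> u1
  u1 = 0 | 0 | 0 → ∅
Q's transition system — 3 states:
  v0 = b.(0 | 0 | b.0) → =b=> v1
  v1 = 0 | 0 | b.0 → =b=> v2
  v2 = 0 | 0 | 0 → ∅
Bisimilarity quotient blocks:
  B0 = {u0, v1}
  B1 = {u1, v2}
  B2 = {v0}
u0 ∈ B0, v0 ∈ B2 → different blocks

not bisimilar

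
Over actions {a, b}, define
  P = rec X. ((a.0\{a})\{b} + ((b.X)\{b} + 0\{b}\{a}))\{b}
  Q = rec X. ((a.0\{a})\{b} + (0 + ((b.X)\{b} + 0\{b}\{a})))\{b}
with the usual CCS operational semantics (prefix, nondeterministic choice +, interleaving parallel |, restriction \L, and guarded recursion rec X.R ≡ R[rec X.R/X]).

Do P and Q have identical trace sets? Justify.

P's transition system — 2 states:
  u0 = rec X. ((a.0\{a})\{b} + ((b.X)\{b} + 0\{b}\{a}))\{b} has moves --a--▸ u1
  u1 = 0\{a}\{b}\{b} has moves deadlocked
Q's transition system — 2 states:
  v0 = rec X. ((a.0\{a})\{b} + (0 + ((b.X)\{b} + 0\{b}\{a})))\{b} has moves --a--▸ v1
  v1 = 0\{a}\{b}\{b} has moves deadlocked
Coarsest stable partition (strong bisimilarity classes):
  B0 = {u0, v0}
  B1 = {u1, v1}
u0 ∈ B0, v0 ∈ B0 → same block
Bisimilar ⇒ trace-equivalent.

trace-equivalent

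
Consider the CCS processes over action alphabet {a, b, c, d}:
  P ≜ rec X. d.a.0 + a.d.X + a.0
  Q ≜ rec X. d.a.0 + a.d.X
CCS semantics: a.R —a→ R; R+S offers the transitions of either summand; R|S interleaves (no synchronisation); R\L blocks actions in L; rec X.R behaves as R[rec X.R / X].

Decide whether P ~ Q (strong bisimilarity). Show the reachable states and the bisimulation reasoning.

P's transition system — 4 states:
  p0 = rec X. d.a.0 + a.d.X + a.0 has moves ··a··> p1, ··a··> p2, ··d··> p3
  p1 = 0 has moves (no moves)
  p2 = d.(rec X. d.a.0 + a.d.X + a.0) has moves ··d··> p0
  p3 = a.0 has moves ··a··> p1
Q's transition system — 4 states:
  q0 = rec X. d.a.0 + a.d.X has moves ··a··> q1, ··d··> q2
  q1 = d.(rec X. d.a.0 + a.d.X) has moves ··d··> q0
  q2 = a.0 has moves ··a··> q3
  q3 = 0 has moves (no moves)
Partition-refinement fixed point:
  B0 = {p0}
  B1 = {p1, q3}
  B2 = {p3, q2}
  B3 = {p2}
  B4 = {q0}
  B5 = {q1}
p0 ∈ B0, q0 ∈ B4 → different blocks

not bisimilar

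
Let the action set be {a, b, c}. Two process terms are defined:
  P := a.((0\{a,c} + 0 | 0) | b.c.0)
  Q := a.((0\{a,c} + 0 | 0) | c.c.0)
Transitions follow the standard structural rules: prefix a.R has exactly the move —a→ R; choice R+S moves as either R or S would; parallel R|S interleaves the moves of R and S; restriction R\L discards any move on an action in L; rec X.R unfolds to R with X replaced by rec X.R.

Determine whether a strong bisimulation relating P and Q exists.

P's transition system — 4 states:
  p0 = a.((0\{a,c} + 0 | 0) | b.c.0) ⊢ --a--▸ p1
  p1 = (0\{a,c} + 0 | 0) | b.c.0 ⊢ --b--▸ p2
  p2 = (0\{a,c} + 0 | 0) | c.0 ⊢ --c--▸ p3
  p3 = (0\{a,c} + 0 | 0) | 0 ⊢ deadlocked
Q's transition system — 4 states:
  q0 = a.((0\{a,c} + 0 | 0) | c.c.0) ⊢ --a--▸ q1
  q1 = (0\{a,c} + 0 | 0) | c.c.0 ⊢ --c--▸ q2
  q2 = (0\{a,c} + 0 | 0) | c.0 ⊢ --c--▸ q3
  q3 = (0\{a,c} + 0 | 0) | 0 ⊢ deadlocked
Coarsest stable partition (strong bisimilarity classes):
  B0 = {p0}
  B1 = {p1}
  B2 = {p2, q2}
  B3 = {p3, q3}
  B4 = {q0}
  B5 = {q1}
p0 ∈ B0, q0 ∈ B4 → different blocks

P ≁ Q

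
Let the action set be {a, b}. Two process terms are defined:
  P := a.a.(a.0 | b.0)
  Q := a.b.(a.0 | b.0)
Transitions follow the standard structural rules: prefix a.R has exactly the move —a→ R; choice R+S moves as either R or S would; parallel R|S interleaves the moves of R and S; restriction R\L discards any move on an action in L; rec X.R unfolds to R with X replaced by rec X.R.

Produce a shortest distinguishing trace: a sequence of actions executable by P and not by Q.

P's transition system — 6 states:
  u0 = a.a.(a.0 | b.0) has moves -a-> u1
  u1 = a.(a.0 | b.0) has moves -a-> u2
  u2 = a.0 | b.0 has moves -a-> u3, -b-> u4
  u3 = 0 | b.0 has moves -b-> u5
  u4 = a.0 | 0 has moves -a-> u5
  u5 = 0 | 0 has moves (no moves)
Q's transition system — 6 states:
  v0 = a.b.(a.0 | b.0) has moves -a-> v1
  v1 = b.(a.0 | b.0) has moves -b-> v2
  v2 = a.0 | b.0 has moves -a-> v3, -b-> v4
  v3 = 0 | b.0 has moves -b-> v5
  v4 = a.0 | 0 has moves -a-> v5
  v5 = 0 | 0 has moves (no moves)
Run σ = ⟨aa⟩ on P: start {u0}
  step 1 (a): {u1}
  step 2 (a): {u2}
  P completes σ.
Run σ = ⟨aa⟩ on Q: start {v0}
  step 1 (a): {v1}
  step 2 (a): no successor for Q

aa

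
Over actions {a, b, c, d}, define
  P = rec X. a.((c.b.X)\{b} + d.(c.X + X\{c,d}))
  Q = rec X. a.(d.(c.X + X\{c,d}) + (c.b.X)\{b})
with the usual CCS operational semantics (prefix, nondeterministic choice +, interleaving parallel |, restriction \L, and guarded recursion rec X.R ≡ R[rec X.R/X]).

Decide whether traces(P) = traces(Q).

Reachable graph of P (5 states):
  s0 = rec X. a.((c.b.X)\{b} + d.(c.X + X\{c,d})) → —a→ s1
  s1 = (c.b.(rec X. a.((c.b.X)\{b} + d.(c.X + X\{c,d}))))\{b} + d.(c.(rec X. a.((c.b.X)\{b} + d.(c.X + X\{c,d}))) + (rec X. a.((c.b.X)\{b} + d.(c.X + X\{c,d})))\{c,d}) → —c→ s2, —d→ s3
  s2 = (b.(rec X. a.((c.b.X)\{b} + d.(c.X + X\{c,d}))))\{b} → deadlocked
  s3 = c.(rec X. a.((c.b.X)\{b} + d.(c.X + X\{c,d}))) + (rec X. a.((c.b.X)\{b} + d.(c.X + X\{c,d})))\{c,d} → —a→ s4, —c→ s0
  s4 = ((c.b.(rec X. a.((c.b.X)\{b} + d.(c.X + X\{c,d}))))\{b} + d.(c.(rec X. a.((c.b.X)\{b} + d.(c.X + X\{c,d}))) + (rec X. a.((c.b.X)\{b} + d.(c.X + X\{c,d})))\{c,d}))\{c,d} → deadlocked
Reachable graph of Q (5 states):
  t0 = rec X. a.(d.(c.X + X\{c,d}) + (c.b.X)\{b}) → —a→ t1
  t1 = d.(c.(rec X. a.(d.(c.X + X\{c,d}) + (c.b.X)\{b})) + (rec X. a.(d.(c.X + X\{c,d}) + (c.b.X)\{b}))\{c,d}) + (c.b.(rec X. a.(d.(c.X + X\{c,d}) + (c.b.X)\{b})))\{b} → —c→ t2, —d→ t3
  t2 = (b.(rec X. a.(d.(c.X + X\{c,d}) + (c.b.X)\{b})))\{b} → deadlocked
  t3 = c.(rec X. a.(d.(c.X + X\{c,d}) + (c.b.X)\{b})) + (rec X. a.(d.(c.X + X\{c,d}) + (c.b.X)\{b}))\{c,d} → —a→ t4, —c→ t0
  t4 = (d.(c.(rec X. a.(d.(c.X + X\{c,d}) + (c.b.X)\{b})) + (rec X. a.(d.(c.X + X\{c,d}) + (c.b.X)\{b}))\{c,d}) + (c.b.(rec X. a.(d.(c.X + X\{c,d}) + (c.b.X)\{b})))\{b})\{c,d} → deadlocked
Bisimilarity quotient blocks:
  B0 = {s0, t0}
  B1 = {s1, t1}
  B2 = {s2, s4, t2, t4}
  B3 = {s3, t3}
s0 ∈ B0, t0 ∈ B0 → same block
Bisimilar ⇒ trace-equivalent.

trace-equivalent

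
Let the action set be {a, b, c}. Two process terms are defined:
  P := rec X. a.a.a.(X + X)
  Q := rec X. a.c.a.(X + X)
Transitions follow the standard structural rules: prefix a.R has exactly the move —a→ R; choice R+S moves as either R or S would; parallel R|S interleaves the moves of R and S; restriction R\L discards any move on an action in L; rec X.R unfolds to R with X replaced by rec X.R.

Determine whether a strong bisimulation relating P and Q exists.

NO

LTS(P): 4 reachable states
  u0 = rec X. a.a.a.(X + X) :: =a=> u1
  u1 = a.a.((rec X. a.a.a.(X + X)) + (rec X. a.a.a.(X + X))) :: =a=> u2
  u2 = a.((rec X. a.a.a.(X + X)) + (rec X. a.a.a.(X + X))) :: =a=> u3
  u3 = (rec X. a.a.a.(X + X)) + (rec X. a.a.a.(X + X)) :: =a=> u1
LTS(Q): 4 reachable states
  v0 = rec X. a.c.a.(X + X) :: =a=> v1
  v1 = c.a.((rec X. a.c.a.(X + X)) + (rec X. a.c.a.(X + X))) :: =c=> v2
  v2 = a.((rec X. a.c.a.(X + X)) + (rec X. a.c.a.(X + X))) :: =a=> v3
  v3 = (rec X. a.c.a.(X + X)) + (rec X. a.c.a.(X + X)) :: =a=> v1
Bisimilarity quotient blocks:
  B0 = {u0, u1, u2, u3}
  B1 = {v0, v3}
  B2 = {v1}
  B3 = {v2}
u0 ∈ B0, v0 ∈ B1 → different blocks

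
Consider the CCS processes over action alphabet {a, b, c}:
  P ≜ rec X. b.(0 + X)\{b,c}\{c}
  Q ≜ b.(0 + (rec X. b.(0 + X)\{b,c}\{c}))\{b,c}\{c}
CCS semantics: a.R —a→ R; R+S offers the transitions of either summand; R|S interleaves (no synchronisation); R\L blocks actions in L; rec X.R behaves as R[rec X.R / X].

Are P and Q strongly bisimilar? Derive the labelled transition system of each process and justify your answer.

P ~ Q

LTS(P): 2 reachable states
  s0 = rec X. b.(0 + X)\{b,c}\{c} → -b-> s1
  s1 = (0 + (rec X. b.(0 + X)\{b,c}\{c}))\{b,c}\{c} → ∅
LTS(Q): 2 reachable states
  t0 = b.(0 + (rec X. b.(0 + X)\{b,c}\{c}))\{b,c}\{c} → -b-> t1
  t1 = (0 + (rec X. b.(0 + X)\{b,c}\{c}))\{b,c}\{c} → ∅
Coarsest stable partition (strong bisimilarity classes):
  B0 = {s0, t0}
  B1 = {s1, t1}
s0 ∈ B0, t0 ∈ B0 → same block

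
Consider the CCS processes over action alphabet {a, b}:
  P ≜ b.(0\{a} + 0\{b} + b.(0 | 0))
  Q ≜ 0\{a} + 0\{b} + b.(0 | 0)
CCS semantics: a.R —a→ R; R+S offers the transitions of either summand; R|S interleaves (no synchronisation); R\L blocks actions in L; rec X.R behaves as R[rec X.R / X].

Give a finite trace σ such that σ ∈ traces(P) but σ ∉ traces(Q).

LTS(P): 3 reachable states
  u0 = b.(0\{a} + 0\{b} + b.(0 | 0)) | --b--▸ u1
  u1 = 0\{a} + 0\{b} + b.(0 | 0) | --b--▸ u2
  u2 = 0 | 0 | ·
LTS(Q): 2 reachable states
  v0 = 0\{a} + 0\{b} + b.(0 | 0) | --b--▸ v1
  v1 = 0 | 0 | ·
Trace ⟨bb⟩ through P, begin at {u0}:
  step 1 (b): {u1}
  step 2 (b): {u2}
  — P admits the full trace.
Trace ⟨bb⟩ through Q, begin at {v0}:
  step 1 (b): {v1}
  step 2 (b): ∅ (Q stuck)

bb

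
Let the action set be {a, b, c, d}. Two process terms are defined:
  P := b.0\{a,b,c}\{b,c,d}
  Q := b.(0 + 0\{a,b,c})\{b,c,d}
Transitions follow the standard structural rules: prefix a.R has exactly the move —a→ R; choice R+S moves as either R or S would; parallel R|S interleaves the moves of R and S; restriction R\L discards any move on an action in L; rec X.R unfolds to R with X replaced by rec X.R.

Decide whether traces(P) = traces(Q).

trace-equivalent

Reachable graph of P (2 states):
  u0 = b.0\{a,b,c}\{b,c,d} ⊢ =b=> u1
  u1 = 0\{a,b,c}\{b,c,d} ⊢ ·
Reachable graph of Q (2 states):
  v0 = b.(0 + 0\{a,b,c})\{b,c,d} ⊢ =b=> v1
  v1 = (0 + 0\{a,b,c})\{b,c,d} ⊢ ·
Coarsest stable partition (strong bisimilarity classes):
  B0 = {u0, v0}
  B1 = {u1, v1}
u0 ∈ B0, v0 ∈ B0 → same block
Bisimilar ⇒ trace-equivalent.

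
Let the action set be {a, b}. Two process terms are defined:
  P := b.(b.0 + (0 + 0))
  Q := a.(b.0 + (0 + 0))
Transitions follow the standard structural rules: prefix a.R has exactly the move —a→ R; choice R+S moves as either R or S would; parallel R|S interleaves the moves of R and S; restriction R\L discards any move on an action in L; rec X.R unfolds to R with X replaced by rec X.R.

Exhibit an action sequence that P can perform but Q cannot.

P's transition system — 3 states:
  p0 = b.(b.0 + (0 + 0)) | =b=> p1
  p1 = b.0 + (0 + 0) | =b=> p2
  p2 = 0 | ·
Q's transition system — 3 states:
  q0 = a.(b.0 + (0 + 0)) | =a=> q1
  q1 = b.0 + (0 + 0) | =b=> q2
  q2 = 0 | ·
Executing b from P (initial set {p0}):
  step 1 (b): {p1}
  — P admits the full trace.
Executing b from Q (initial set {q0}):
  step 1 (b): ∅ (Q stuck)

b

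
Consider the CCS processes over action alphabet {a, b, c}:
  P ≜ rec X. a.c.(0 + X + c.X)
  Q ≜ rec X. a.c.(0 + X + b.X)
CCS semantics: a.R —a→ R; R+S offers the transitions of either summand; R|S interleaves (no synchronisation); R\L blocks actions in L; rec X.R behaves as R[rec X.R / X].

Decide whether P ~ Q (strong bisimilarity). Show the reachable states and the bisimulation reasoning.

P's transition system — 3 states:
  s0 = rec X. a.c.(0 + X + c.X) ⊢ ··a··> s1
  s1 = c.(0 + (rec X. a.c.(0 + X + c.X)) + c.(rec X. a.c.(0 + X + c.X))) ⊢ ··c··> s2
  s2 = 0 + (rec X. a.c.(0 + X + c.X)) + c.(rec X. a.c.(0 + X + c.X)) ⊢ ··a··> s1, ··c··> s0
Q's transition system — 3 states:
  t0 = rec X. a.c.(0 + X + b.X) ⊢ ··a··> t1
  t1 = c.(0 + (rec X. a.c.(0 + X + b.X)) + b.(rec X. a.c.(0 + X + b.X))) ⊢ ··c··> t2
  t2 = 0 + (rec X. a.c.(0 + X + b.X)) + b.(rec X. a.c.(0 + X + b.X)) ⊢ ··a··> t1, ··b··> t0
Partition-refinement fixed point:
  B0 = {s0}
  B1 = {s1}
  B2 = {s2}
  B3 = {t0}
  B4 = {t1}
  B5 = {t2}
s0 ∈ B0, t0 ∈ B3 → different blocks

not bisimilar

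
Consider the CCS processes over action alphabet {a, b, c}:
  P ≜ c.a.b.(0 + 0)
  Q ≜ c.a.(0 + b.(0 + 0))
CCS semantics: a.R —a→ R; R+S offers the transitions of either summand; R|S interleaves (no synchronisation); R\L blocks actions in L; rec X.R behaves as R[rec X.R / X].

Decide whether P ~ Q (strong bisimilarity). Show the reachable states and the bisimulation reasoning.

YES

Reachable graph of P (4 states):
  p0 = c.a.b.(0 + 0) has moves --c--▸ p1
  p1 = a.b.(0 + 0) has moves --a--▸ p2
  p2 = b.(0 + 0) has moves --b--▸ p3
  p3 = 0 + 0 has moves deadlocked
Reachable graph of Q (4 states):
  q0 = c.a.(0 + b.(0 + 0)) has moves --c--▸ q1
  q1 = a.(0 + b.(0 + 0)) has moves --a--▸ q2
  q2 = 0 + b.(0 + 0) has moves --b--▸ q3
  q3 = 0 + 0 has moves deadlocked
Coarsest stable partition (strong bisimilarity classes):
  B0 = {p0, q0}
  B1 = {p1, q1}
  B2 = {p2, q2}
  B3 = {p3, q3}
p0 ∈ B0, q0 ∈ B0 → same block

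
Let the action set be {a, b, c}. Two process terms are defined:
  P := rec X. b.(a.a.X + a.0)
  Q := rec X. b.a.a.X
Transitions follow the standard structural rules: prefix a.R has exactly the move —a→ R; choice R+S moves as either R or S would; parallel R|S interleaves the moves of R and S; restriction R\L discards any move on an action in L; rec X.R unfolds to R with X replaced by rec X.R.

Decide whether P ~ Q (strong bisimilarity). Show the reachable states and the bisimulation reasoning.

NO

LTS(P): 4 reachable states
  m0 = rec X. b.(a.a.X + a.0) :: --b--▸ m1
  m1 = a.a.(rec X. b.(a.a.X + a.0)) + a.0 :: --a--▸ m2, --a--▸ m3
  m2 = 0 :: stopped
  m3 = a.(rec X. b.(a.a.X + a.0)) :: --a--▸ m0
LTS(Q): 3 reachable states
  n0 = rec X. b.a.a.X :: --b--▸ n1
  n1 = a.a.(rec X. b.a.a.X) :: --a--▸ n2
  n2 = a.(rec X. b.a.a.X) :: --a--▸ n0
Coarsest stable partition (strong bisimilarity classes):
  B0 = {m0}
  B1 = {m1}
  B2 = {m2}
  B3 = {m3}
  B4 = {n0}
  B5 = {n1}
  B6 = {n2}
m0 ∈ B0, n0 ∈ B4 → different blocks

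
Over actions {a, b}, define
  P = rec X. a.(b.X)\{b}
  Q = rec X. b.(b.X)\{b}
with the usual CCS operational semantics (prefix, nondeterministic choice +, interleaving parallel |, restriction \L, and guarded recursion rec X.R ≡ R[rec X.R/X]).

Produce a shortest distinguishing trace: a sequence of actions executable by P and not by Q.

a

P's transition system — 2 states:
  s0 = rec X. a.(b.X)\{b} has moves --a--▸ s1
  s1 = (b.(rec X. a.(b.X)\{b}))\{b} has moves deadlocked
Q's transition system — 2 states:
  t0 = rec X. b.(b.X)\{b} has moves --b--▸ t1
  t1 = (b.(rec X. b.(b.X)\{b}))\{b} has moves deadlocked
Trace ⟨a⟩ through P, begin at {s0}:
  after a @ step 1: {s1}
  ✓ P
Trace ⟨a⟩ through Q, begin at {t0}:
  after a @ step 1: ∅  — Q cannot continue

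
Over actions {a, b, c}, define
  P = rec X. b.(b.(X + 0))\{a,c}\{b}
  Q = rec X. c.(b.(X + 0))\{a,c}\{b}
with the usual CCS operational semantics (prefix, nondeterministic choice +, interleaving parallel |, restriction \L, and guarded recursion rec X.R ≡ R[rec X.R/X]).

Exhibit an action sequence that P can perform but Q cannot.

b

P's transition system — 2 states:
  p0 = rec X. b.(b.(X + 0))\{a,c}\{b} has moves =b=> p1
  p1 = (b.((rec X. b.(b.(X + 0))\{a,c}\{b}) + 0))\{a,c}\{b} has moves (no moves)
Q's transition system — 2 states:
  q0 = rec X. c.(b.(X + 0))\{a,c}\{b} has moves =c=> q1
  q1 = (b.((rec X. c.(b.(X + 0))\{a,c}\{b}) + 0))\{a,c}\{b} has moves (no moves)
Run σ = ⟨b⟩ on P: start {p0}
  step 1 (b): {p1}
  P completes σ.
Run σ = ⟨b⟩ on Q: start {q0}
  step 1 (b): ∅  — Q cannot continue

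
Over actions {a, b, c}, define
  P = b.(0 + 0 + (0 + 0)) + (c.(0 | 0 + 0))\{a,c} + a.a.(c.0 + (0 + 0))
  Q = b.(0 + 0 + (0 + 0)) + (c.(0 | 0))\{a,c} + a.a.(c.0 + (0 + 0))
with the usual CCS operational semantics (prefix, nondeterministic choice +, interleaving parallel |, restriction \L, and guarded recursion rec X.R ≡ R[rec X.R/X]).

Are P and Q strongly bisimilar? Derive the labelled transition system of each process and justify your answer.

Reachable graph of P (5 states):
  s0 = b.(0 + 0 + (0 + 0)) + (c.(0 | 0 + 0))\{a,c} + a.a.(c.0 + (0 + 0)) ⊢ —a→ s1, —b→ s2
  s1 = a.(c.0 + (0 + 0)) ⊢ —a→ s3
  s2 = 0 + 0 + (0 + 0) ⊢ ·
  s3 = c.0 + (0 + 0) ⊢ —c→ s4
  s4 = 0 ⊢ ·
Reachable graph of Q (5 states):
  t0 = b.(0 + 0 + (0 + 0)) + (c.(0 | 0))\{a,c} + a.a.(c.0 + (0 + 0)) ⊢ —a→ t1, —b→ t2
  t1 = a.(c.0 + (0 + 0)) ⊢ —a→ t3
  t2 = 0 + 0 + (0 + 0) ⊢ ·
  t3 = c.0 + (0 + 0) ⊢ —c→ t4
  t4 = 0 ⊢ ·
Coarsest stable partition (strong bisimilarity classes):
  B0 = {s0, t0}
  B1 = {s1, t1}
  B2 = {s3, t3}
  B3 = {s2, s4, t2, t4}
s0 ∈ B0, t0 ∈ B0 → same block

P ~ Q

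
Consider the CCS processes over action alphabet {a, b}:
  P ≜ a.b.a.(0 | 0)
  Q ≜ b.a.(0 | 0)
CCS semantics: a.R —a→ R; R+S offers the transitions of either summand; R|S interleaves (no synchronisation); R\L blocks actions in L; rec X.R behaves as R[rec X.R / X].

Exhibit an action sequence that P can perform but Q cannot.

Reachable graph of P (4 states):
  s0 = a.b.a.(0 | 0) → —a→ s1
  s1 = b.a.(0 | 0) → —b→ s2
  s2 = a.(0 | 0) → —a→ s3
  s3 = 0 | 0 → ·
Reachable graph of Q (3 states):
  t0 = b.a.(0 | 0) → —b→ t1
  t1 = a.(0 | 0) → —a→ t2
  t2 = 0 | 0 → ·
Run σ = ⟨a⟩ on P: start {s0}
  [1] a ⇒ {s1}
  — P admits the full trace.
Run σ = ⟨a⟩ on Q: start {t0}
  [1] a ⇒ ∅ (Q stuck)

a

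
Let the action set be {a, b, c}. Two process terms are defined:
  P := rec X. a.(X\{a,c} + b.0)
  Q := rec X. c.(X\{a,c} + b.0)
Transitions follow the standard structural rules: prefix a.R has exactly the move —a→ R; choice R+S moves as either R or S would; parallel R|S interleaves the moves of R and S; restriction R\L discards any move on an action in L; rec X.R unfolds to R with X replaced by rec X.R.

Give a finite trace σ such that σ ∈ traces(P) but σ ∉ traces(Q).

P's transition system — 3 states:
  s0 = rec X. a.(X\{a,c} + b.0) :: --a--▸ s1
  s1 = (rec X. a.(X\{a,c} + b.0))\{a,c} + b.0 :: --b--▸ s2
  s2 = 0 :: ∅
Q's transition system — 3 states:
  t0 = rec X. c.(X\{a,c} + b.0) :: --c--▸ t1
  t1 = (rec X. c.(X\{a,c} + b.0))\{a,c} + b.0 :: --b--▸ t2
  t2 = 0 :: ∅
Run σ = ⟨a⟩ on P: start {s0}
  [1] a ⇒ {s1}
  — P admits the full trace.
Run σ = ⟨a⟩ on Q: start {t0}
  [1] a ⇒ ∅  — Q cannot continue

a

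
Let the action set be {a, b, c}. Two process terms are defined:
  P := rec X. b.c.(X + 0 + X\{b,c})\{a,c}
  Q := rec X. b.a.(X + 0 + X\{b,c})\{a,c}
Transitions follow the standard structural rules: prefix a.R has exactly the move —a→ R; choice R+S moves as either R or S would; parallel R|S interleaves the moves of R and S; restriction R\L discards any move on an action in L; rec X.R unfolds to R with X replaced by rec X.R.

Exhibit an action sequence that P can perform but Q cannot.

bc

P's transition system — 4 states:
  s0 = rec X. b.c.(X + 0 + X\{b,c})\{a,c} ⊢ —b→ s1
  s1 = c.((rec X. b.c.(X + 0 + X\{b,c})\{a,c}) + 0 + (rec X. b.c.(X + 0 + X\{b,c})\{a,c})\{b,c})\{a,c} ⊢ —c→ s2
  s2 = ((rec X. b.c.(X + 0 + X\{b,c})\{a,c}) + 0 + (rec X. b.c.(X + 0 + X\{b,c})\{a,c})\{b,c})\{a,c} ⊢ —b→ s3
  s3 = (c.((rec X. b.c.(X + 0 + X\{b,c})\{a,c}) + 0 + (rec X. b.c.(X + 0 + X\{b,c})\{a,c})\{b,c})\{a,c})\{a,c} ⊢ deadlocked
Q's transition system — 4 states:
  t0 = rec X. b.a.(X + 0 + X\{b,c})\{a,c} ⊢ —b→ t1
  t1 = a.((rec X. b.a.(X + 0 + X\{b,c})\{a,c}) + 0 + (rec X. b.a.(X + 0 + X\{b,c})\{a,c})\{b,c})\{a,c} ⊢ —a→ t2
  t2 = ((rec X. b.a.(X + 0 + X\{b,c})\{a,c}) + 0 + (rec X. b.a.(X + 0 + X\{b,c})\{a,c})\{b,c})\{a,c} ⊢ —b→ t3
  t3 = (a.((rec X. b.a.(X + 0 + X\{b,c})\{a,c}) + 0 + (rec X. b.a.(X + 0 + X\{b,c})\{a,c})\{b,c})\{a,c})\{a,c} ⊢ deadlocked
Executing bc from P (initial set {s0}):
  after b @ step 1: {s1}
  after c @ step 2: {s2}
  — P admits the full trace.
Executing bc from Q (initial set {t0}):
  after b @ step 1: {t1}
  after c @ step 2: ∅  — Q cannot continue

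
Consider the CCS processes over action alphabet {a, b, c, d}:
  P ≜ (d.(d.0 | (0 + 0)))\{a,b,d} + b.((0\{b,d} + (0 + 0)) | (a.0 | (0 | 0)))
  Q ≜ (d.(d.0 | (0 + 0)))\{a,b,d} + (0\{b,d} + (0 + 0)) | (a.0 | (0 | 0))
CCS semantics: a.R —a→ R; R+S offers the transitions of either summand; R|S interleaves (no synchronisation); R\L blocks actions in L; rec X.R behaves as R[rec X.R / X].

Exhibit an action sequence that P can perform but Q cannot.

LTS(P): 3 reachable states
  u0 = (d.(d.0 | (0 + 0)))\{a,b,d} + b.((0\{b,d} + (0 + 0)) | (a.0 | (0 | 0))) | ··b··> u1
  u1 = (0\{b,d} + (0 + 0)) | (a.0 | (0 | 0)) | ··a··> u2
  u2 = (0\{b,d} + (0 + 0)) | (0 | (0 | 0)) | ·
LTS(Q): 2 reachable states
  v0 = (d.(d.0 | (0 + 0)))\{a,b,d} + (0\{b,d} + (0 + 0)) | (a.0 | (0 | 0)) | ··a··> v1
  v1 = (0\{b,d} + (0 + 0)) | (0 | (0 | 0)) | ·
Run σ = ⟨b⟩ on P: start {u0}
  [1] b ⇒ {u1}
  ✓ P
Run σ = ⟨b⟩ on Q: start {v0}
  [1] b ⇒ ∅ (Q stuck)

b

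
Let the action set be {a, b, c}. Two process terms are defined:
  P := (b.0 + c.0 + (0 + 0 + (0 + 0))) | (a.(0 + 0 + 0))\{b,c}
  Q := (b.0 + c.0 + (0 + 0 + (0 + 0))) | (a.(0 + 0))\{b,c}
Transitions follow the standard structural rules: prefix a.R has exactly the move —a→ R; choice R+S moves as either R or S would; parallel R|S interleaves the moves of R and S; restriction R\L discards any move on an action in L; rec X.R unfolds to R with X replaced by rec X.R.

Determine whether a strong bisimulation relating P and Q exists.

bisimilar

P's transition system — 4 states:
  s0 = (b.0 + c.0 + (0 + 0 + (0 + 0))) | (a.(0 + 0 + 0))\{b,c} → =a=> s1, =b=> s2, =c=> s2
  s1 = (b.0 + c.0 + (0 + 0 + (0 + 0))) | (0 + 0 + 0)\{b,c} → =b=> s3, =c=> s3
  s2 = 0 | (a.(0 + 0 + 0))\{b,c} → =a=> s3
  s3 = 0 | (0 + 0 + 0)\{b,c} → stopped
Q's transition system — 4 states:
  t0 = (b.0 + c.0 + (0 + 0 + (0 + 0))) | (a.(0 + 0))\{b,c} → =a=> t1, =b=> t2, =c=> t2
  t1 = (b.0 + c.0 + (0 + 0 + (0 + 0))) | (0 + 0)\{b,c} → =b=> t3, =c=> t3
  t2 = 0 | (a.(0 + 0))\{b,c} → =a=> t3
  t3 = 0 | (0 + 0)\{b,c} → stopped
Bisimilarity quotient blocks:
  B0 = {s0, t0}
  B1 = {s2, t2}
  B2 = {s3, t3}
  B3 = {s1, t1}
s0 ∈ B0, t0 ∈ B0 → same block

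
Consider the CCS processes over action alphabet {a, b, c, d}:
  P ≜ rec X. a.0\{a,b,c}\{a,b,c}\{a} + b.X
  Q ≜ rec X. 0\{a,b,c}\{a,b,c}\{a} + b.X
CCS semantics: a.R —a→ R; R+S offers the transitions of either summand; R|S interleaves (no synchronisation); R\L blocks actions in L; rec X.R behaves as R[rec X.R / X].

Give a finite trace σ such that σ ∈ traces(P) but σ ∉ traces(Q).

a

Reachable graph of P (2 states):
  p0 = rec X. a.0\{a,b,c}\{a,b,c}\{a} + b.X | -a-> p1, -b-> p0
  p1 = 0\{a,b,c}\{a,b,c}\{a} | ∅
Reachable graph of Q (1 states):
  q0 = rec X. 0\{a,b,c}\{a,b,c}\{a} + b.X | -b-> q0
Trace ⟨a⟩ through P, begin at {p0}:
  [1] a ⇒ {p1}
  ✓ P
Trace ⟨a⟩ through Q, begin at {q0}:
  [1] a ⇒ ∅ (Q stuck)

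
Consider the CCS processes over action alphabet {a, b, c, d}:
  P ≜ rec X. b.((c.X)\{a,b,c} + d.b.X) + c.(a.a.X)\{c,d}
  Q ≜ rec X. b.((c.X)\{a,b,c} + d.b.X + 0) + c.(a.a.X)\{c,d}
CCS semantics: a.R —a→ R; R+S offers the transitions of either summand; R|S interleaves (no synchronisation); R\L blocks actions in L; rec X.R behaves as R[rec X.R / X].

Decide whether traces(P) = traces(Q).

traces(P) = traces(Q)

Reachable graph of P (7 states):
  s0 = rec X. b.((c.X)\{a,b,c} + d.b.X) + c.(a.a.X)\{c,d} → -b-> s1, -c-> s2
  s1 = (c.(rec X. b.((c.X)\{a,b,c} + d.b.X) + c.(a.a.X)\{c,d}))\{a,b,c} + d.b.(rec X. b.((c.X)\{a,b,c} + d.b.X) + c.(a.a.X)\{c,d}) → -d-> s3
  s2 = (a.a.(rec X. b.((c.X)\{a,b,c} + d.b.X) + c.(a.a.X)\{c,d}))\{c,d} → -a-> s4
  s3 = b.(rec X. b.((c.X)\{a,b,c} + d.b.X) + c.(a.a.X)\{c,d}) → -b-> s0
  s4 = (a.(rec X. b.((c.X)\{a,b,c} + d.b.X) + c.(a.a.X)\{c,d}))\{c,d} → -a-> s5
  s5 = (rec X. b.((c.X)\{a,b,c} + d.b.X) + c.(a.a.X)\{c,d})\{c,d} → -b-> s6
  s6 = ((c.(rec X. b.((c.X)\{a,b,c} + d.b.X) + c.(a.a.X)\{c,d}))\{a,b,c} + d.b.(rec X. b.((c.X)\{a,b,c} + d.b.X) + c.(a.a.X)\{c,d}))\{c,d} → stopped
Reachable graph of Q (7 states):
  t0 = rec X. b.((c.X)\{a,b,c} + d.b.X + 0) + c.(a.a.X)\{c,d} → -b-> t1, -c-> t2
  t1 = (c.(rec X. b.((c.X)\{a,b,c} + d.b.X + 0) + c.(a.a.X)\{c,d}))\{a,b,c} + d.b.(rec X. b.((c.X)\{a,b,c} + d.b.X + 0) + c.(a.a.X)\{c,d}) + 0 → -d-> t3
  t2 = (a.a.(rec X. b.((c.X)\{a,b,c} + d.b.X + 0) + c.(a.a.X)\{c,d}))\{c,d} → -a-> t4
  t3 = b.(rec X. b.((c.X)\{a,b,c} + d.b.X + 0) + c.(a.a.X)\{c,d}) → -b-> t0
  t4 = (a.(rec X. b.((c.X)\{a,b,c} + d.b.X + 0) + c.(a.a.X)\{c,d}))\{c,d} → -a-> t5
  t5 = (rec X. b.((c.X)\{a,b,c} + d.b.X + 0) + c.(a.a.X)\{c,d})\{c,d} → -b-> t6
  t6 = ((c.(rec X. b.((c.X)\{a,b,c} + d.b.X + 0) + c.(a.a.X)\{c,d}))\{a,b,c} + d.b.(rec X. b.((c.X)\{a,b,c} + d.b.X + 0) + c.(a.a.X)\{c,d}) + 0)\{c,d} → stopped
Bisimilarity quotient blocks:
  B0 = {s0, t0}
  B1 = {s2, t2}
  B2 = {s4, t4}
  B3 = {s5, t5}
  B4 = {s6, t6}
  B5 = {s1, t1}
  B6 = {s3, t3}
s0 ∈ B0, t0 ∈ B0 → same block
Bisimilar ⇒ trace-equivalent.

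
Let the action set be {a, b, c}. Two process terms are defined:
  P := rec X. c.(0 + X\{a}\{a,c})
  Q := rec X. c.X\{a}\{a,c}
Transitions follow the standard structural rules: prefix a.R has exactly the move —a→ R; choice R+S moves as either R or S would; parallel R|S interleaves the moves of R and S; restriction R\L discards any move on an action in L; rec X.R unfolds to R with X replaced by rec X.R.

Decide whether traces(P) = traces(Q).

Reachable graph of P (2 states):
  u0 = rec X. c.(0 + X\{a}\{a,c}) → =c=> u1
  u1 = 0 + (rec X. c.(0 + X\{a}\{a,c}))\{a}\{a,c} → stopped
Reachable graph of Q (2 states):
  v0 = rec X. c.X\{a}\{a,c} → =c=> v1
  v1 = (rec X. c.X\{a}\{a,c})\{a}\{a,c} → stopped
Partition-refinement fixed point:
  B0 = {u0, v0}
  B1 = {u1, v1}
u0 ∈ B0, v0 ∈ B0 → same block
Bisimilar ⇒ trace-equivalent.

traces(P) = traces(Q)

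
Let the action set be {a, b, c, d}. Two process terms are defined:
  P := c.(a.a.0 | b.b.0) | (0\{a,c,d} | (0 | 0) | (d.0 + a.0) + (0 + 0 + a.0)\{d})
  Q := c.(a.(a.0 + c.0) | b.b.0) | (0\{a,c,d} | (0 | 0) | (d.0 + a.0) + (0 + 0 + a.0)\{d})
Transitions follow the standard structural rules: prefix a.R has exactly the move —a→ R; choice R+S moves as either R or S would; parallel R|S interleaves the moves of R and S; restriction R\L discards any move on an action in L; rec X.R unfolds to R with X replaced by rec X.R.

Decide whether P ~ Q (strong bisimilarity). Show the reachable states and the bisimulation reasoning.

NO

P's transition system — 30 states:
  p0 = c.(a.a.0 | b.b.0) | (0\{a,c,d} | (0 | 0) | (d.0 + a.0) + (0 + 0 + a.0)\{d}) ⊢ -a-> p1, -a-> p2, -c-> p3, -d-> p1
  p1 = c.(a.a.0 | b.b.0) | (0\{a,c,d} | (0 | 0) | 0) ⊢ -c-> p4
  p2 = c.(a.a.0 | b.b.0) | 0\{d} ⊢ -c-> p5
  p3 = a.a.0 | b.b.0 | (0\{a,c,d} | (0 | 0) | (d.0 + a.0) + (0 + 0 + a.0)\{d}) ⊢ -a-> p4, -a-> p5, -a-> p6, -b-> p7, -d-> p4
  p4 = a.a.0 | b.b.0 | (0\{a,c,d} | (0 | 0) | 0) ⊢ -a-> p8, -b-> p9
  p5 = a.a.0 | b.b.0 | 0\{d} ⊢ -a-> p10, -b-> p11
  p6 = a.0 | b.b.0 | (0\{a,c,d} | (0 | 0) | (d.0 + a.0) + (0 + 0 + a.0)\{d}) ⊢ -a-> p10, -a-> p12, -a-> p8, -b-> p13, -d-> p8
  p7 = a.a.0 | b.0 | (0\{a,c,d} | (0 | 0) | (d.0 + a.0) + (0 + 0 + a.0)\{d}) ⊢ -a-> p11, -a-> p13, -a-> p9, -b-> p14, -d-> p9
  p8 = a.0 | b.b.0 | (0\{a,c,d} | (0 | 0) | 0) ⊢ -a-> p15, -b-> p16
  p9 = a.a.0 | b.0 | (0\{a,c,d} | (0 | 0) | 0) ⊢ -a-> p16, -b-> p17
  p10 = a.0 | b.b.0 | 0\{d} ⊢ -a-> p18, -b-> p19
  p11 = a.a.0 | b.0 | 0\{d} ⊢ -a-> p19, -b-> p20
  p12 = 0 | b.b.0 | (0\{a,c,d} | (0 | 0) | (d.0 + a.0) + (0 + 0 + a.0)\{d}) ⊢ -a-> p15, -a-> p18, -b-> p21, -d-> p15
  p13 = a.0 | b.0 | (0\{a,c,d} | (0 | 0) | (d.0 + a.0) + (0 + 0 + a.0)\{d}) ⊢ -a-> p16, -a-> p19, -a-> p21, -b-> p22, -d-> p16
  p14 = a.a.0 | 0 | (0\{a,c,d} | (0 | 0) | (d.0 + a.0) + (0 + 0 + a.0)\{d}) ⊢ -a-> p17, -a-> p20, -a-> p22, -d-> p17
  p15 = 0 | b.b.0 | (0\{a,c,d} | (0 | 0) | 0) ⊢ -b-> p23
  p16 = a.0 | b.0 | (0\{a,c,d} | (0 | 0) | 0) ⊢ -a-> p23, -b-> p24
  p17 = a.a.0 | 0 | (0\{a,c,d} | (0 | 0) | 0) ⊢ -a-> p24
  p18 = 0 | b.b.0 | 0\{d} ⊢ -b-> p25
  p19 = a.0 | b.0 | 0\{d} ⊢ -a-> p25, -b-> p26
  p20 = a.a.0 | 0 | 0\{d} ⊢ -a-> p26
  p21 = 0 | b.0 | (0\{a,c,d} | (0 | 0) | (d.0 + a.0) + (0 + 0 + a.0)\{d}) ⊢ -a-> p23, -a-> p25, -b-> p27, -d-> p23
  p22 = a.0 | 0 | (0\{a,c,d} | (0 | 0) | (d.0 + a.0) + (0 + 0 + a.0)\{d}) ⊢ -a-> p24, -a-> p26, -a-> p27, -d-> p24
  p23 = 0 | b.0 | (0\{a,c,d} | (0 | 0) | 0) ⊢ -b-> p28
  p24 = a.0 | 0 | (0\{a,c,d} | (0 | 0) | 0) ⊢ -a-> p28
  p25 = 0 | b.0 | 0\{d} ⊢ -b-> p29
  p26 = a.0 | 0 | 0\{d} ⊢ -a-> p29
  p27 = 0 | 0 | (0\{a,c,d} | (0 | 0) | (d.0 + a.0) + (0 + 0 + a.0)\{d}) ⊢ -a-> p28, -a-> p29, -d-> p28
  p28 = 0 | 0 | (0\{a,c,d} | (0 | 0) | 0) ⊢ ∅
  p29 = 0 | 0 | 0\{d} ⊢ ∅
Q's transition system — 30 states:
  q0 = c.(a.(a.0 + c.0) | b.b.0) | (0\{a,c,d} | (0 | 0) | (d.0 + a.0) + (0 + 0 + a.0)\{d}) ⊢ -a-> q1, -a-> q2, -c-> q3, -d-> q1
  q1 = c.(a.(a.0 + c.0) | b.b.0) | (0\{a,c,d} | (0 | 0) | 0) ⊢ -c-> q4
  q2 = c.(a.(a.0 + c.0) | b.b.0) | 0\{d} ⊢ -c-> q5
  q3 = a.(a.0 + c.0) | b.b.0 | (0\{a,c,d} | (0 | 0) | (d.0 + a.0) + (0 + 0 + a.0)\{d}) ⊢ -a-> q4, -a-> q5, -a-> q6, -b-> q7, -d-> q4
  q4 = a.(a.0 + c.0) | b.b.0 | (0\{a,c,d} | (0 | 0) | 0) ⊢ -a-> q8, -b-> q9
  q5 = a.(a.0 + c.0) | b.b.0 | 0\{d} ⊢ -a-> q10, -b-> q11
  q6 = (a.0 + c.0) | b.b.0 | (0\{a,c,d} | (0 | 0) | (d.0 + a.0) + (0 + 0 + a.0)\{d}) ⊢ -a-> q10, -a-> q12, -a-> q8, -b-> q13, -c-> q12, -d-> q8
  q7 = a.(a.0 + c.0) | b.0 | (0\{a,c,d} | (0 | 0) | (d.0 + a.0) + (0 + 0 + a.0)\{d}) ⊢ -a-> q11, -a-> q13, -a-> q9, -b-> q14, -d-> q9
  q8 = (a.0 + c.0) | b.b.0 | (0\{a,c,d} | (0 | 0) | 0) ⊢ -a-> q15, -b-> q16, -c-> q15
  q9 = a.(a.0 + c.0) | b.0 | (0\{a,c,d} | (0 | 0) | 0) ⊢ -a-> q16, -b-> q17
  q10 = (a.0 + c.0) | b.b.0 | 0\{d} ⊢ -a-> q18, -b-> q19, -c-> q18
  q11 = a.(a.0 + c.0) | b.0 | 0\{d} ⊢ -a-> q19, -b-> q20
  q12 = 0 | b.b.0 | (0\{a,c,d} | (0 | 0) | (d.0 + a.0) + (0 + 0 + a.0)\{d}) ⊢ -a-> q15, -a-> q18, -b-> q21, -d-> q15
  q13 = (a.0 + c.0) | b.0 | (0\{a,c,d} | (0 | 0) | (d.0 + a.0) + (0 + 0 + a.0)\{d}) ⊢ -a-> q16, -a-> q19, -a-> q21, -b-> q22, -c-> q21, -d-> q16
  q14 = a.(a.0 + c.0) | 0 | (0\{a,c,d} | (0 | 0) | (d.0 + a.0) + (0 + 0 + a.0)\{d}) ⊢ -a-> q17, -a-> q20, -a-> q22, -d-> q17
  q15 = 0 | b.b.0 | (0\{a,c,d} | (0 | 0) | 0) ⊢ -b-> q23
  q16 = (a.0 + c.0) | b.0 | (0\{a,c,d} | (0 | 0) | 0) ⊢ -a-> q23, -b-> q24, -c-> q23
  q17 = a.(a.0 + c.0) | 0 | (0\{a,c,d} | (0 | 0) | 0) ⊢ -a-> q24
  q18 = 0 | b.b.0 | 0\{d} ⊢ -b-> q25
  q19 = (a.0 + c.0) | b.0 | 0\{d} ⊢ -a-> q25, -b-> q26, -c-> q25
  q20 = a.(a.0 + c.0) | 0 | 0\{d} ⊢ -a-> q26
  q21 = 0 | b.0 | (0\{a,c,d} | (0 | 0) | (d.0 + a.0) + (0 + 0 + a.0)\{d}) ⊢ -a-> q23, -a-> q25, -b-> q27, -d-> q23
  q22 = (a.0 + c.0) | 0 | (0\{a,c,d} | (0 | 0) | (d.0 + a.0) + (0 + 0 + a.0)\{d}) ⊢ -a-> q24, -a-> q26, -a-> q27, -c-> q27, -d-> q24
  q23 = 0 | b.0 | (0\{a,c,d} | (0 | 0) | 0) ⊢ -b-> q28
  q24 = (a.0 + c.0) | 0 | (0\{a,c,d} | (0 | 0) | 0) ⊢ -a-> q28, -c-> q28
  q25 = 0 | b.0 | 0\{d} ⊢ -b-> q29
  q26 = (a.0 + c.0) | 0 | 0\{d} ⊢ -a-> q29, -c-> q29
  q27 = 0 | 0 | (0\{a,c,d} | (0 | 0) | (d.0 + a.0) + (0 + 0 + a.0)\{d}) ⊢ -a-> q28, -a-> q29, -d-> q28
  q28 = 0 | 0 | (0\{a,c,d} | (0 | 0) | 0) ⊢ ∅
  q29 = 0 | 0 | 0\{d} ⊢ ∅
Bisimilarity quotient blocks:
  B0 = {p0}
  B1 = {p1, p2}
  B2 = {p4, p5}
  B3 = {p10, p8}
  B4 = {p15, p18, q15, q18}
  B5 = {p23, p25, q23, q25}
  B6 = {p28, p29, q28, q29}
  B7 = {p16, p19}
  B8 = {p24, p26}
  B9 = {p11, p9}
  B10 = {p17, p20}
  B11 = {p3}
  B12 = {p7}
  B13 = {p13}
  B14 = {p22}
  B15 = {p27, q27}
  B16 = {p21, q21}
  B17 = {p14}
  B18 = {p6}
  B19 = {p12, q12}
  B20 = {q0}
  B21 = {q3}
  B22 = {q4, q5}
  B23 = {q11, q9}
  B24 = {q16, q19}
  B25 = {q24, q26}
  B26 = {q17, q20}
  B27 = {q10, q8}
  B28 = {q6}
  B29 = {q13}
  B30 = {q22}
  B31 = {q7}
  B32 = {q14}
  B33 = {q1, q2}
p0 ∈ B0, q0 ∈ B20 → different blocks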